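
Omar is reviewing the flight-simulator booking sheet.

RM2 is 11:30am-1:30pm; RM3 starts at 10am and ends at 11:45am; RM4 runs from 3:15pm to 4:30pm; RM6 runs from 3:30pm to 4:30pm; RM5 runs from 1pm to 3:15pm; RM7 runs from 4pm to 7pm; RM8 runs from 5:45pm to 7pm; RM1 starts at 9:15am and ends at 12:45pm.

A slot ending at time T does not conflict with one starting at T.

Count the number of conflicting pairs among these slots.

Check each pair: they overlap iff neither finishes before the other starts.
Sorted by start: RM1, RM3, RM2, RM5, RM4, RM6, RM7, RM8.
RM3 starts before RM1 ends → RM1 and RM3 overlap.
RM2 starts before RM1 ends → RM1 and RM2 overlap.
RM5 starts after RM1 ends, so RM1 has no further overlaps.
RM2 starts before RM3 ends → RM3 and RM2 overlap.
RM5 starts after RM3 ends, so RM3 has no further overlaps.
RM5 starts before RM2 ends → RM2 and RM5 overlap.
RM4 starts after RM2 ends, so RM2 has no further overlaps.
RM4 starts exactly when RM5 ends (back-to-back, no overlap), so RM5 has no further overlaps.
RM6 starts before RM4 ends → RM4 and RM6 overlap.
RM7 starts before RM4 ends → RM4 and RM7 overlap.
RM8 starts after RM4 ends.
RM7 starts before RM6 ends → RM6 and RM7 overlap.
RM8 starts after RM6 ends.
RM8 starts before RM7 ends → RM7 and RM8 overlap.
Overlapping pairs: RM1 & RM2, RM1 & RM3, RM2 & RM3, RM2 & RM5, RM4 & RM6, RM4 & RM7, RM6 & RM7, RM7 & RM8 — 8 in total.

8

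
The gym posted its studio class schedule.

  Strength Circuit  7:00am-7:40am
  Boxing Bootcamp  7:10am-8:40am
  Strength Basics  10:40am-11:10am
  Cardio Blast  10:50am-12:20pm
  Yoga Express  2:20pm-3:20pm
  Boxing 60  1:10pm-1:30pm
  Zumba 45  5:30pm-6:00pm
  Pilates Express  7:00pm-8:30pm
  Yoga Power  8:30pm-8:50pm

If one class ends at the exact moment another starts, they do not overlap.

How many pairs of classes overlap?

2

Check each pair: they overlap iff neither finishes before the other starts.
Sorted by start: Strength Circuit, Boxing Bootcamp, Strength Basics, Cardio Blast, Boxing 60, Yoga Express, Zumba 45, Pilates Express, Yoga Power.
Boxing Bootcamp starts before Strength Circuit ends → Strength Circuit and Boxing Bootcamp overlap.
Strength Basics starts after Strength Circuit ends — done with Strength Circuit.
Strength Basics starts after Boxing Bootcamp ends — done with Boxing Bootcamp.
Cardio Blast starts before Strength Basics ends → Strength Basics and Cardio Blast overlap.
Boxing 60 starts after Strength Basics ends — done with Strength Basics.
Boxing 60 starts after Cardio Blast ends — done with Cardio Blast.
Yoga Express starts after Boxing 60 ends — done with Boxing 60.
Zumba 45 starts after Yoga Express ends — done with Yoga Express.
Pilates Express starts after Zumba 45 ends — done with Zumba 45.
Yoga Power starts exactly when Pilates Express ends (back-to-back, no overlap).
Overlapping pairs: Boxing Bootcamp & Strength Circuit, Cardio Blast & Strength Basics — 2 in total.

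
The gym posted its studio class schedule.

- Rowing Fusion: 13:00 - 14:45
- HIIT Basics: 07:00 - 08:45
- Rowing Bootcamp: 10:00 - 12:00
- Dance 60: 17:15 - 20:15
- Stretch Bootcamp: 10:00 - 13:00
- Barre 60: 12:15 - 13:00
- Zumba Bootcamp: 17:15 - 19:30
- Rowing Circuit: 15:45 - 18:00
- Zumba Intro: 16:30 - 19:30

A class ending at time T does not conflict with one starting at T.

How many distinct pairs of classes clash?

Sorted by start: HIIT Basics, Stretch Bootcamp, Rowing Bootcamp, Barre 60, Rowing Fusion, Rowing Circuit, Zumba Intro, Zumba Bootcamp, Dance 60.
Stretch Bootcamp starts after HIIT Basics ends — done with HIIT Basics.
Rowing Bootcamp starts before Stretch Bootcamp ends → Stretch Bootcamp and Rowing Bootcamp overlap.
Barre 60 starts before Stretch Bootcamp ends → Stretch Bootcamp and Barre 60 overlap.
Rowing Fusion starts exactly when Stretch Bootcamp ends (back-to-back, no overlap) — done with Stretch Bootcamp.
Barre 60 starts after Rowing Bootcamp ends — done with Rowing Bootcamp.
Rowing Fusion starts exactly when Barre 60 ends (back-to-back, no overlap) — done with Barre 60.
Rowing Circuit starts after Rowing Fusion ends — done with Rowing Fusion.
Zumba Intro starts before Rowing Circuit ends → Rowing Circuit and Zumba Intro overlap.
Zumba Bootcamp starts before Rowing Circuit ends → Rowing Circuit and Zumba Bootcamp overlap.
Dance 60 starts before Rowing Circuit ends → Rowing Circuit and Dance 60 overlap.
Zumba Bootcamp starts before Zumba Intro ends → Zumba Intro and Zumba Bootcamp overlap.
Dance 60 starts before Zumba Intro ends → Zumba Intro and Dance 60 overlap.
Dance 60 starts before Zumba Bootcamp ends → Zumba Bootcamp and Dance 60 overlap.
Overlapping pairs: Barre 60 & Stretch Bootcamp, Dance 60 & Rowing Circuit, Dance 60 & Zumba Bootcamp, Dance 60 & Zumba Intro, Rowing Bootcamp & Stretch Bootcamp, Rowing Circuit & Zumba Bootcamp, Rowing Circuit & Zumba Intro, Zumba Bootcamp & Zumba Intro — 8 in total.

8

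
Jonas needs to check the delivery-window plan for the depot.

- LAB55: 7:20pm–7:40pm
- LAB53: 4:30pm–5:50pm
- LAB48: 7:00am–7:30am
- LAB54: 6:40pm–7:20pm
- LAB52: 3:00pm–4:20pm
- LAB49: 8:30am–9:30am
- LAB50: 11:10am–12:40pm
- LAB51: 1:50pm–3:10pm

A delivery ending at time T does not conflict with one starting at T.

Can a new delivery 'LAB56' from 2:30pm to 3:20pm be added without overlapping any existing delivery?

No — it overlaps LAB51, LAB52

LAB48: ends 7:30am at or before LAB56 starts 2:30pm → clear.
LAB49: ends 9:30am at or before LAB56 starts 2:30pm → clear.
LAB50: ends 12:40pm at or before LAB56 starts 2:30pm → clear.
LAB51: starts 1:50pm before LAB56 ends 3:20pm, and ends 3:10pm after LAB56 starts 2:30pm → overlap.
LAB52: starts 3:00pm before LAB56 ends 3:20pm, and ends 4:20pm after LAB56 starts 2:30pm → overlap.
LAB53: starts 4:30pm at or after LAB56 ends 3:20pm → clear.
LAB54: starts 6:40pm at or after LAB56 ends 3:20pm → clear.
LAB55: starts 7:20pm at or after LAB56 ends 3:20pm → clear.
LAB56 overlaps LAB51, LAB52.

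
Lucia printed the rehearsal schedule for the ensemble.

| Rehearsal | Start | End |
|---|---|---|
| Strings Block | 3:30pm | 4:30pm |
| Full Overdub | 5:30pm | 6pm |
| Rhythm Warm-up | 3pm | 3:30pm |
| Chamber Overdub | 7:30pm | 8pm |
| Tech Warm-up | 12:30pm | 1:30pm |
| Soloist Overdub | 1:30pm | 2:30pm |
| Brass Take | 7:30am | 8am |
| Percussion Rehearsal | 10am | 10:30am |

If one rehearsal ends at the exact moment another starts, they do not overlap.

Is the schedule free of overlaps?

Sorted by start: Brass Take, Percussion Rehearsal, Tech Warm-up, Soloist Overdub, Rhythm Warm-up, Strings Block, Full Overdub, Chamber Overdub.
Percussion Rehearsal starts after Brass Take ends; Brass Take is clear from here.
Tech Warm-up starts after Percussion Rehearsal ends; Percussion Rehearsal is clear from here.
Soloist Overdub starts exactly when Tech Warm-up ends (back-to-back, no overlap); Tech Warm-up is clear from here.
Rhythm Warm-up starts after Soloist Overdub ends; Soloist Overdub is clear from here.
Strings Block starts exactly when Rhythm Warm-up ends (back-to-back, no overlap); Rhythm Warm-up is clear from here.
Full Overdub starts after Strings Block ends; Strings Block is clear from here.
Chamber Overdub starts after Full Overdub ends.
Every pair is clear; the schedule has no overlaps.

Yes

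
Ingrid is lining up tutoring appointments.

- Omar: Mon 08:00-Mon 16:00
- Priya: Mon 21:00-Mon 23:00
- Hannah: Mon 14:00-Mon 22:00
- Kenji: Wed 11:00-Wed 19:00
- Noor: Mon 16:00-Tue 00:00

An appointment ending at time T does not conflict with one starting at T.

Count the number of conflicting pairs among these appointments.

Sorted by start: Omar, Hannah, Noor, Priya, Kenji.
Hannah starts before Omar ends → Omar and Hannah overlap.
Noor starts exactly when Omar ends (back-to-back, no overlap), so Omar has no further overlaps.
Noor starts before Hannah ends → Hannah and Noor overlap.
Priya starts before Hannah ends → Hannah and Priya overlap.
Kenji starts after Hannah ends.
Priya starts before Noor ends → Noor and Priya overlap.
Kenji starts after Noor ends.
Kenji starts after Priya ends.
Overlapping pairs: Hannah & Noor, Hannah & Omar, Hannah & Priya, Noor & Priya — 4 in total.

4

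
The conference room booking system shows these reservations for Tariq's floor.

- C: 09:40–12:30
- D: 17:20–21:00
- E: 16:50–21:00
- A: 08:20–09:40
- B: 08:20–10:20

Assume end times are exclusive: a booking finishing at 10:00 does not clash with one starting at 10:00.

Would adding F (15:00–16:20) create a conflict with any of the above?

No — it doesn't clash with anything

A: ends 09:40 at or before F starts 15:00 → clear.
B: ends 10:20 at or before F starts 15:00 → clear.
C: ends 12:30 at or before F starts 15:00 → clear.
E: starts 16:50 at or after F ends 16:20 → clear.
D: starts 17:20 at or after F ends 16:20 → clear.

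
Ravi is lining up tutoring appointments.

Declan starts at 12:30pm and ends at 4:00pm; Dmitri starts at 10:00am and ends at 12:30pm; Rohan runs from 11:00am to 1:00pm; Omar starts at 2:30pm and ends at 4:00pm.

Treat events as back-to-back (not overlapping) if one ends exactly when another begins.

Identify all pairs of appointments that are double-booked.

Declan & Omar, Declan & Rohan, Dmitri & Rohan

Sorted by start: Dmitri, Rohan, Declan, Omar.
Rohan starts before Dmitri ends → Dmitri and Rohan overlap.
Declan starts exactly when Dmitri ends (back-to-back, no overlap), so nothing later overlaps Dmitri either.
Declan starts before Rohan ends → Rohan and Declan overlap.
Omar starts after Rohan ends.
Omar starts before Declan ends → Declan and Omar overlap.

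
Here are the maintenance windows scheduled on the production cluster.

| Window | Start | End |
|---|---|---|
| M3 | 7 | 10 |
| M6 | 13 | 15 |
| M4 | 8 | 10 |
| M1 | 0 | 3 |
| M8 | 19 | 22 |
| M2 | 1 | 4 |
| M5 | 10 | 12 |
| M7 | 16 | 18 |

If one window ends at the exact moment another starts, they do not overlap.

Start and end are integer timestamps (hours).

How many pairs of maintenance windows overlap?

2

Check each pair: they overlap iff neither finishes before the other starts.
Sorted by start: M1, M2, M3, M4, M5, M6, M7, M8.
M2 starts before M1 ends → M1 and M2 overlap.
M3 starts after M1 ends — done with M1.
M3 starts after M2 ends — done with M2.
M4 starts before M3 ends → M3 and M4 overlap.
M5 starts exactly when M3 ends (back-to-back, no overlap) — done with M3.
M5 starts exactly when M4 ends (back-to-back, no overlap) — done with M4.
M6 starts after M5 ends — done with M5.
M7 starts after M6 ends — done with M6.
M8 starts after M7 ends.
Overlapping pairs: M1 & M2, M3 & M4 — 2 in total.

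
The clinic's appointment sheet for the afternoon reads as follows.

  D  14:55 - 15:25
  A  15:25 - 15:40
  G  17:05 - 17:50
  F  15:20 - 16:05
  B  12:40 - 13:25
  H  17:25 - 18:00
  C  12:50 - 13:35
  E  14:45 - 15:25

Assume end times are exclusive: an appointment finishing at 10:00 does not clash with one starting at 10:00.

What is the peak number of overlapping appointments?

Walk through starts and ends in time order (an end at T is processed before a start at T):
12:40 start B → 1
12:50 start C → 2
13:25 end B → 1
13:35 end C → 0
14:45 start E → 1
14:55 start D → 2
15:20 start F → 3
15:25 end D → 2
15:25 end E → 1
15:25 start A → 2
15:40 end A → 1
16:05 end F → 0
17:05 start G → 1
17:25 start H → 2
17:50 end G → 1
18:00 end H → 0
Peak is 3, at 15:20 (D, E, F).

3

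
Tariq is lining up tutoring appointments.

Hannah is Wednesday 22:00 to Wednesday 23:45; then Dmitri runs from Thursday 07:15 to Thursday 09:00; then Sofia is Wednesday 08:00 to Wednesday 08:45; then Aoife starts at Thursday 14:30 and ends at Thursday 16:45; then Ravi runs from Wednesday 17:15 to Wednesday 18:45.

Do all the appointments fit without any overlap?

Yes

Sorted by start: Sofia, Ravi, Hannah, Dmitri, Aoife.
Ravi starts after Sofia ends, so Sofia has no further overlaps.
Hannah starts after Ravi ends, so Ravi has no further overlaps.
Dmitri starts after Hannah ends, so Hannah has no further overlaps.
Aoife starts after Dmitri ends.
Every pair is clear; the schedule has no overlaps.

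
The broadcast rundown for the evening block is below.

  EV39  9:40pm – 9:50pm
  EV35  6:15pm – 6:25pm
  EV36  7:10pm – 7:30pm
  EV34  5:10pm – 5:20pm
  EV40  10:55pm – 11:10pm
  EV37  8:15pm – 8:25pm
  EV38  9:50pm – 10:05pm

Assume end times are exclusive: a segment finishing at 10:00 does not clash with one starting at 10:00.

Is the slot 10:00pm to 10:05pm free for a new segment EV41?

No — it overlaps EV38

EV34: ends 5:20pm at or before EV41 starts 10:00pm → clear.
EV35: ends 6:25pm at or before EV41 starts 10:00pm → clear.
EV36: ends 7:30pm at or before EV41 starts 10:00pm → clear.
EV37: ends 8:25pm at or before EV41 starts 10:00pm → clear.
EV39: ends 9:50pm at or before EV41 starts 10:00pm → clear.
EV38: starts 9:50pm before EV41 ends 10:05pm, and ends 10:05pm after EV41 starts 10:00pm → overlap.
EV40: starts 10:55pm at or after EV41 ends 10:05pm → clear.
EV41 overlaps EV38.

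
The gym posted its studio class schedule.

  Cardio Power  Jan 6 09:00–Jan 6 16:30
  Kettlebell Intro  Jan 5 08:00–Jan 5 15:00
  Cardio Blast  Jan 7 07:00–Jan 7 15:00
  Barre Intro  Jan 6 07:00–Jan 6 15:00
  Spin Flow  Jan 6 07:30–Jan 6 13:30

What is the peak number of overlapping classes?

Walk through starts and ends in time order (an end at T is processed before a start at T):
Jan 5 08:00 start Kettlebell Intro → 1
Jan 5 15:00 end Kettlebell Intro → 0
Jan 6 07:00 start Barre Intro → 1
Jan 6 07:30 start Spin Flow → 2
Jan 6 09:00 start Cardio Power → 3
Jan 6 13:30 end Spin Flow → 2
Jan 6 15:00 end Barre Intro → 1
Jan 6 16:30 end Cardio Power → 0
Jan 7 07:00 start Cardio Blast → 1
Jan 7 15:00 end Cardio Blast → 0
Peak is 3, at Jan 6 09:00 (Barre Intro, Cardio Power, Spin Flow).

3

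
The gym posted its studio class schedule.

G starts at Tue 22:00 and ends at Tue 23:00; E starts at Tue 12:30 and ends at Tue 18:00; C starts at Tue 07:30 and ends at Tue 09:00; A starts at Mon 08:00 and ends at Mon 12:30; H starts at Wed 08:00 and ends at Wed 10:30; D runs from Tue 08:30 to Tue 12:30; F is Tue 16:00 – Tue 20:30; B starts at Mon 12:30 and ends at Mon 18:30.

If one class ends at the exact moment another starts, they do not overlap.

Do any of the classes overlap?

Two intervals overlap when each starts before the other ends.
Sorted by start: A, B, C, D, E, F, G, H.
B starts exactly when A ends (back-to-back, no overlap); A is clear from here.
C starts after B ends; B is clear from here.
D starts before C ends → C and D overlap.
That's a conflict, so the schedule is not conflict-free.

Yes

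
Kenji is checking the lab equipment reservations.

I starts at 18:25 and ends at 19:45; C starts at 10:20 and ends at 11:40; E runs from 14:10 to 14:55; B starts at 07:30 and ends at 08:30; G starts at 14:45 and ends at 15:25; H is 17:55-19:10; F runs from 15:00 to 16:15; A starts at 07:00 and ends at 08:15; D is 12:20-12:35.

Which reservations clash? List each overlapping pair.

Sorted by start: A, B, C, D, E, G, F, H, I.
B starts before A ends → A and B overlap.
C starts after A ends — done with A.
C starts after B ends — done with B.
D starts after C ends — done with C.
E starts after D ends — done with D.
G starts before E ends → E and G overlap.
F starts after E ends — done with E.
F starts before G ends → G and F overlap.
H starts after G ends — done with G.
H starts after F ends — done with F.
I starts before H ends → H and I overlap.

A & B, E & G, F & G, H & I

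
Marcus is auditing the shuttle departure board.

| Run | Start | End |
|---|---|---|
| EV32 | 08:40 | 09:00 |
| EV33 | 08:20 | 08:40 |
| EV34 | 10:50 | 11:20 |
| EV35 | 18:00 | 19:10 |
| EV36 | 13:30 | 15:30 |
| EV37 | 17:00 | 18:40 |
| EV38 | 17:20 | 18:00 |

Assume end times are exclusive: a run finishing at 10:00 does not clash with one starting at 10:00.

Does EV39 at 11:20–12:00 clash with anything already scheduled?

EV33: ends 08:40 at or before EV39 starts 11:20 → clear.
EV32: ends 09:00 at or before EV39 starts 11:20 → clear.
EV34: ends 11:20 at or before EV39 starts 11:20 → clear.
EV36: starts 13:30 at or after EV39 ends 12:00 → clear.
EV37: starts 17:00 at or after EV39 ends 12:00 → clear.
EV38: starts 17:20 at or after EV39 ends 12:00 → clear.
EV35: starts 18:00 at or after EV39 ends 12:00 → clear.

No — it doesn't clash with anything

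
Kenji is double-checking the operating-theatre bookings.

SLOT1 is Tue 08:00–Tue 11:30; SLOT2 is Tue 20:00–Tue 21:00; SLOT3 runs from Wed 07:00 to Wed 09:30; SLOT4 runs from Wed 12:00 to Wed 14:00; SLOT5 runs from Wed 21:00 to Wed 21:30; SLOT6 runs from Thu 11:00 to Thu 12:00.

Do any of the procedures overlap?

Sorted by start: SLOT1, SLOT2, SLOT3, SLOT4, SLOT5, SLOT6.
SLOT2 starts after SLOT1 ends; SLOT1 is clear from here.
SLOT3 starts after SLOT2 ends; SLOT2 is clear from here.
SLOT4 starts after SLOT3 ends; SLOT3 is clear from here.
SLOT5 starts after SLOT4 ends; SLOT4 is clear from here.
SLOT6 starts after SLOT5 ends.
Every pair is clear; the schedule has no overlaps.

No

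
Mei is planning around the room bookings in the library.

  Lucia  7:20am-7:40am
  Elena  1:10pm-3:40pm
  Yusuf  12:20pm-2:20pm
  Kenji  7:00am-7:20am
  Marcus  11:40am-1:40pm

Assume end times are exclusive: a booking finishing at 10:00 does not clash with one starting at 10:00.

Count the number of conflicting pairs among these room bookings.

3

Check each pair: they overlap iff neither finishes before the other starts.
Sorted by start: Kenji, Lucia, Marcus, Yusuf, Elena.
Lucia starts exactly when Kenji ends (back-to-back, no overlap), so nothing later overlaps Kenji either.
Marcus starts after Lucia ends, so nothing later overlaps Lucia either.
Yusuf starts before Marcus ends → Marcus and Yusuf overlap.
Elena starts before Marcus ends → Marcus and Elena overlap.
Elena starts before Yusuf ends → Yusuf and Elena overlap.
Overlapping pairs: Elena & Marcus, Elena & Yusuf, Marcus & Yusuf — 3 in total.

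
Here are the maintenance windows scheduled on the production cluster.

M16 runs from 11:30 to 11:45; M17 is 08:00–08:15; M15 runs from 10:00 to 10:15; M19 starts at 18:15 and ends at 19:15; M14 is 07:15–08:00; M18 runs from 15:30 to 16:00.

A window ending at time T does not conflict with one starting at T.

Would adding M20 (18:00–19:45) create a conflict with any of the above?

M14: ends 08:00 at or before M20 starts 18:00 → clear.
M17: ends 08:15 at or before M20 starts 18:00 → clear.
M15: ends 10:15 at or before M20 starts 18:00 → clear.
M16: ends 11:45 at or before M20 starts 18:00 → clear.
M18: ends 16:00 at or before M20 starts 18:00 → clear.
M19: starts 18:15 before M20 ends 19:45, and ends 19:15 after M20 starts 18:00 → overlap.
M20 overlaps M19.

Yes — it overlaps M19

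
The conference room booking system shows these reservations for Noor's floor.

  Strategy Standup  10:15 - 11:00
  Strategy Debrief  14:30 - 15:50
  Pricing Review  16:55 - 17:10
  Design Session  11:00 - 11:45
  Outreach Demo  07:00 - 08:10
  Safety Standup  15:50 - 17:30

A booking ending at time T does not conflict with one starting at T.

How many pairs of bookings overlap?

1

Sorted by start: Outreach Demo, Strategy Standup, Design Session, Strategy Debrief, Safety Standup, Pricing Review.
Strategy Standup starts after Outreach Demo ends, so Outreach Demo has no further overlaps.
Design Session starts exactly when Strategy Standup ends (back-to-back, no overlap), so Strategy Standup has no further overlaps.
Strategy Debrief starts after Design Session ends, so Design Session has no further overlaps.
Safety Standup starts exactly when Strategy Debrief ends (back-to-back, no overlap), so Strategy Debrief has no further overlaps.
Pricing Review starts before Safety Standup ends → Safety Standup and Pricing Review overlap.
Overlapping pairs: Pricing Review & Safety Standup — 1 in total.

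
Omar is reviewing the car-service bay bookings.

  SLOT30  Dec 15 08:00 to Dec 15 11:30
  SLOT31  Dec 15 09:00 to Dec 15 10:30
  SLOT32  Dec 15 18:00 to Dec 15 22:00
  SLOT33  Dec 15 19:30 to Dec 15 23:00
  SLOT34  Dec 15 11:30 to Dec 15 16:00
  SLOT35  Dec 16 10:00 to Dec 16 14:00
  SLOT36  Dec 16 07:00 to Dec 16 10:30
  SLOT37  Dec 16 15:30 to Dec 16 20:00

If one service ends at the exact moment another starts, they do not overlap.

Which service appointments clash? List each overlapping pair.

Sorted by start: SLOT30, SLOT31, SLOT34, SLOT32, SLOT33, SLOT36, SLOT35, SLOT37.
SLOT31 starts before SLOT30 ends → SLOT30 and SLOT31 overlap.
SLOT34 starts exactly when SLOT30 ends (back-to-back, no overlap), so nothing later overlaps SLOT30 either.
SLOT34 starts after SLOT31 ends, so nothing later overlaps SLOT31 either.
SLOT32 starts after SLOT34 ends, so nothing later overlaps SLOT34 either.
SLOT33 starts before SLOT32 ends → SLOT32 and SLOT33 overlap.
SLOT36 starts after SLOT32 ends, so nothing later overlaps SLOT32 either.
SLOT36 starts after SLOT33 ends, so nothing later overlaps SLOT33 either.
SLOT35 starts before SLOT36 ends → SLOT36 and SLOT35 overlap.
SLOT37 starts after SLOT36 ends.
SLOT37 starts after SLOT35 ends.

SLOT30 & SLOT31, SLOT32 & SLOT33, SLOT35 & SLOT36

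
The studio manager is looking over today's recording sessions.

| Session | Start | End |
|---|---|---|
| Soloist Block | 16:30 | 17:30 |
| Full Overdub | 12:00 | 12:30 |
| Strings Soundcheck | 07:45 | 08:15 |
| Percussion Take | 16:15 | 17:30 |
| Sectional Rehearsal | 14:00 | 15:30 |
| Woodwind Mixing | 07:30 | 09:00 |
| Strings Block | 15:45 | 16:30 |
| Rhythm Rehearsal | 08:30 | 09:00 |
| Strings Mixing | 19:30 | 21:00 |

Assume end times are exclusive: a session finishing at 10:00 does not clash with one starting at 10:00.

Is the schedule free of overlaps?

Sorted by start: Woodwind Mixing, Strings Soundcheck, Rhythm Rehearsal, Full Overdub, Sectional Rehearsal, Strings Block, Percussion Take, Soloist Block, Strings Mixing.
Strings Soundcheck starts before Woodwind Mixing ends → Woodwind Mixing and Strings Soundcheck overlap.
That's a conflict, so the schedule is not conflict-free.

No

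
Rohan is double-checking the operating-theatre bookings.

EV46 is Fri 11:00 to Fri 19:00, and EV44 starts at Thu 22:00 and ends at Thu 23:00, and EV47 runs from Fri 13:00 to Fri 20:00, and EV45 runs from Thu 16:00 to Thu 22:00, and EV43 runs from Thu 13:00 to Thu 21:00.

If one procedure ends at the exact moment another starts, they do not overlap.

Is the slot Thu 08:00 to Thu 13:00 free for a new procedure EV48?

Yes — the slot is free

EV43: starts Thu 13:00 at or after EV48 ends Thu 13:00 → clear.
EV45: starts Thu 16:00 at or after EV48 ends Thu 13:00 → clear.
EV44: starts Thu 22:00 at or after EV48 ends Thu 13:00 → clear.
EV46: starts Fri 11:00 at or after EV48 ends Thu 13:00 → clear.
EV47: starts Fri 13:00 at or after EV48 ends Thu 13:00 → clear.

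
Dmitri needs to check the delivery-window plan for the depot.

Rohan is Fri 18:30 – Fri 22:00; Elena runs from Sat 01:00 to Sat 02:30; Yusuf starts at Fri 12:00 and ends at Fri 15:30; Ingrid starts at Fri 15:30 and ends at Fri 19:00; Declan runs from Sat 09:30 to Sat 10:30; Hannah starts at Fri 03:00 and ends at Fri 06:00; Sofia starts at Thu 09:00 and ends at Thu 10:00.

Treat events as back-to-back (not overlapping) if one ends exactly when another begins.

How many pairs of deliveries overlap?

1

Check each pair: they overlap iff neither finishes before the other starts.
Sorted by start: Sofia, Hannah, Yusuf, Ingrid, Rohan, Elena, Declan.
Hannah starts after Sofia ends, so Sofia has no further overlaps.
Yusuf starts after Hannah ends, so Hannah has no further overlaps.
Ingrid starts exactly when Yusuf ends (back-to-back, no overlap), so Yusuf has no further overlaps.
Rohan starts before Ingrid ends → Ingrid and Rohan overlap.
Elena starts after Ingrid ends, so Ingrid has no further overlaps.
Elena starts after Rohan ends, so Rohan has no further overlaps.
Declan starts after Elena ends.
Overlapping pairs: Ingrid & Rohan — 1 in total.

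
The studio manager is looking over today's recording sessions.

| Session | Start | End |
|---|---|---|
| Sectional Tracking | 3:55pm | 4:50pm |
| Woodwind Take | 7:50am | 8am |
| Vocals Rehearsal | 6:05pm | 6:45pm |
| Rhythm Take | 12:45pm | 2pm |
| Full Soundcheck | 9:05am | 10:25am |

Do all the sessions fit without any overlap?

Sorted by start: Woodwind Take, Full Soundcheck, Rhythm Take, Sectional Tracking, Vocals Rehearsal.
Full Soundcheck starts after Woodwind Take ends — done with Woodwind Take.
Rhythm Take starts after Full Soundcheck ends — done with Full Soundcheck.
Sectional Tracking starts after Rhythm Take ends — done with Rhythm Take.
Vocals Rehearsal starts after Sectional Tracking ends.
Every pair is clear; the schedule has no overlaps.

Yes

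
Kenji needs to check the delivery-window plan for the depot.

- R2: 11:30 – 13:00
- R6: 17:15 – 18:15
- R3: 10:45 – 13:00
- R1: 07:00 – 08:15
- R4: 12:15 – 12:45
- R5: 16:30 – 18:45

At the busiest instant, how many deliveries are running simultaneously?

Sweep the timeline, counting +1 at each start and −1 at each end (ends before starts at a tie):
07:00 start R1 → 1
08:15 end R1 → 0
10:45 start R3 → 1
11:30 start R2 → 2
12:15 start R4 → 3
12:45 end R4 → 2
13:00 end R2 → 1
13:00 end R3 → 0
16:30 start R5 → 1
17:15 start R6 → 2
18:15 end R6 → 1
18:45 end R5 → 0
Peak is 3, at 12:15 (R2, R3, R4).

3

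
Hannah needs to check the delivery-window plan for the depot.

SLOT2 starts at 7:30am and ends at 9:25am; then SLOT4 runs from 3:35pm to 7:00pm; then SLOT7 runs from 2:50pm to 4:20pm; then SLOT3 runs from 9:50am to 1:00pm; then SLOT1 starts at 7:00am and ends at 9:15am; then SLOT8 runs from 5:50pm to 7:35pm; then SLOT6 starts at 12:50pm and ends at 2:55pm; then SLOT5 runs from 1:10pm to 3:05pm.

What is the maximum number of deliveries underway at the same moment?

3

Walk through starts and ends in time order (an end at T is processed before a start at T):
7:00am start SLOT1 → 1
7:30am start SLOT2 → 2
9:15am end SLOT1 → 1
9:25am end SLOT2 → 0
9:50am start SLOT3 → 1
12:50pm start SLOT6 → 2
1:00pm end SLOT3 → 1
1:10pm start SLOT5 → 2
2:50pm start SLOT7 → 3
2:55pm end SLOT6 → 2
3:05pm end SLOT5 → 1
3:35pm start SLOT4 → 2
4:20pm end SLOT7 → 1
5:50pm start SLOT8 → 2
7:00pm end SLOT4 → 1
7:35pm end SLOT8 → 0
Peak is 3, at 2:50pm (SLOT5, SLOT6, SLOT7).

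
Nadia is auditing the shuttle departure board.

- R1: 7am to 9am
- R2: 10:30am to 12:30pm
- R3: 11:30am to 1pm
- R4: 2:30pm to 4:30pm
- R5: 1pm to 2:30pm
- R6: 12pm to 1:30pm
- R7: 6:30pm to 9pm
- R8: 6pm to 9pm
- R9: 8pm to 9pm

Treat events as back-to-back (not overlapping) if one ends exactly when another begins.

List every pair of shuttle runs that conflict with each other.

Sorted by start: R1, R2, R3, R6, R5, R4, R8, R7, R9.
R2 starts after R1 ends, so R1 has no further overlaps.
R3 starts before R2 ends → R2 and R3 overlap.
R6 starts before R2 ends → R2 and R6 overlap.
R5 starts after R2 ends, so R2 has no further overlaps.
R6 starts before R3 ends → R3 and R6 overlap.
R5 starts exactly when R3 ends (back-to-back, no overlap), so R3 has no further overlaps.
R5 starts before R6 ends → R6 and R5 overlap.
R4 starts after R6 ends, so R6 has no further overlaps.
R4 starts exactly when R5 ends (back-to-back, no overlap), so R5 has no further overlaps.
R8 starts after R4 ends, so R4 has no further overlaps.
R7 starts before R8 ends → R8 and R7 overlap.
R9 starts before R8 ends → R8 and R9 overlap.
R9 starts before R7 ends → R7 and R9 overlap.

R2 & R3, R2 & R6, R3 & R6, R5 & R6, R7 & R8, R7 & R9, R8 & R9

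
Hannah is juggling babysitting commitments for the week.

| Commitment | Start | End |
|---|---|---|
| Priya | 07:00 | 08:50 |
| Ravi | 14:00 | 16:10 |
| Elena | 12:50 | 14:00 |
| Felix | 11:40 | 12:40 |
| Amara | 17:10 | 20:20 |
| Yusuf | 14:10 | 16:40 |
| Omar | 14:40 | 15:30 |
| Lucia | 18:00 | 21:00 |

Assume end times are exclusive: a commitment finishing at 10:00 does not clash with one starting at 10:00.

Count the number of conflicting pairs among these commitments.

4

Check each pair: they overlap iff neither finishes before the other starts.
Sorted by start: Priya, Felix, Elena, Ravi, Yusuf, Omar, Amara, Lucia.
Felix starts after Priya ends; Priya is clear from here.
Elena starts after Felix ends; Felix is clear from here.
Ravi starts exactly when Elena ends (back-to-back, no overlap); Elena is clear from here.
Yusuf starts before Ravi ends → Ravi and Yusuf overlap.
Omar starts before Ravi ends → Ravi and Omar overlap.
Amara starts after Ravi ends; Ravi is clear from here.
Omar starts before Yusuf ends → Yusuf and Omar overlap.
Amara starts after Yusuf ends; Yusuf is clear from here.
Amara starts after Omar ends; Omar is clear from here.
Lucia starts before Amara ends → Amara and Lucia overlap.
Overlapping pairs: Amara & Lucia, Omar & Ravi, Omar & Yusuf, Ravi & Yusuf — 4 in total.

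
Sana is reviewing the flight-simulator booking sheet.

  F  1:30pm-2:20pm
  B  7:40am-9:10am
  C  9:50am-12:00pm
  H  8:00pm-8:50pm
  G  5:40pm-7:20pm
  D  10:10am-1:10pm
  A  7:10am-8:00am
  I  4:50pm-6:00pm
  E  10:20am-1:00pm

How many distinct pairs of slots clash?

Sorted by start: A, B, C, D, E, F, I, G, H.
B starts before A ends → A and B overlap.
C starts after A ends, so A has no further overlaps.
C starts after B ends, so B has no further overlaps.
D starts before C ends → C and D overlap.
E starts before C ends → C and E overlap.
F starts after C ends, so C has no further overlaps.
E starts before D ends → D and E overlap.
F starts after D ends, so D has no further overlaps.
F starts after E ends, so E has no further overlaps.
I starts after F ends, so F has no further overlaps.
G starts before I ends → I and G overlap.
H starts after I ends.
H starts after G ends.
Overlapping pairs: A & B, C & D, C & E, D & E, G & I — 5 in total.

5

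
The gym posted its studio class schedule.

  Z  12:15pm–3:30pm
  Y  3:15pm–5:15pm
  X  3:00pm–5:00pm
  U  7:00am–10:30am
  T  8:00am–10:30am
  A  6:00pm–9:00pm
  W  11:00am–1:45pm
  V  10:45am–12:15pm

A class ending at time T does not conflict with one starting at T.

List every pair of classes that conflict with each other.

Sorted by start: U, T, V, W, Z, X, Y, A.
T starts before U ends → U and T overlap.
V starts after U ends — done with U.
V starts after T ends — done with T.
W starts before V ends → V and W overlap.
Z starts exactly when V ends (back-to-back, no overlap) — done with V.
Z starts before W ends → W and Z overlap.
X starts after W ends — done with W.
X starts before Z ends → Z and X overlap.
Y starts before Z ends → Z and Y overlap.
A starts after Z ends.
Y starts before X ends → X and Y overlap.
A starts after X ends.
A starts after Y ends.

T & U, V & W, W & Z, X & Y, X & Z, Y & Z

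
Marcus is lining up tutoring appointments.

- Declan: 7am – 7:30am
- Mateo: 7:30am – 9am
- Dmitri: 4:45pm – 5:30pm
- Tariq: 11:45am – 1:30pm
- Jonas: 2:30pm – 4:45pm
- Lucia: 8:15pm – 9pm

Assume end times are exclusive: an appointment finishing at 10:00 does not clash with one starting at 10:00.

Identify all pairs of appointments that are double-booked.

none

Sorted by start: Declan, Mateo, Tariq, Jonas, Dmitri, Lucia.
Mateo starts exactly when Declan ends (back-to-back, no overlap), so nothing later overlaps Declan either.
Tariq starts after Mateo ends, so nothing later overlaps Mateo either.
Jonas starts after Tariq ends, so nothing later overlaps Tariq either.
Dmitri starts exactly when Jonas ends (back-to-back, no overlap), so nothing later overlaps Jonas either.
Lucia starts after Dmitri ends.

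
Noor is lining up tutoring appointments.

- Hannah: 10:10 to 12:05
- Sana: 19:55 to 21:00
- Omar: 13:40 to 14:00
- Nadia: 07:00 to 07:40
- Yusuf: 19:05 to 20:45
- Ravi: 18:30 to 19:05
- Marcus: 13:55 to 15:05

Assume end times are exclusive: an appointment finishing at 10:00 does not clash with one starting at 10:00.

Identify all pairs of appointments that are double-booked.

Marcus & Omar, Sana & Yusuf

Sorted by start: Nadia, Hannah, Omar, Marcus, Ravi, Yusuf, Sana.
Hannah starts after Nadia ends; Nadia is clear from here.
Omar starts after Hannah ends; Hannah is clear from here.
Marcus starts before Omar ends → Omar and Marcus overlap.
Ravi starts after Omar ends; Omar is clear from here.
Ravi starts after Marcus ends; Marcus is clear from here.
Yusuf starts exactly when Ravi ends (back-to-back, no overlap); Ravi is clear from here.
Sana starts before Yusuf ends → Yusuf and Sana overlap.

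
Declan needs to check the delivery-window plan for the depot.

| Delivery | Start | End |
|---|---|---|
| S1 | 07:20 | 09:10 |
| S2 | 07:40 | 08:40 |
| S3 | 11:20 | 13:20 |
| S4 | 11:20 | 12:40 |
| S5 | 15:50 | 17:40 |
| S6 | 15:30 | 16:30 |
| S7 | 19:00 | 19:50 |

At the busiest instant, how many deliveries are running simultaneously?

2

Walk through starts and ends in time order (an end at T is processed before a start at T):
07:20 start S1 → 1
07:40 start S2 → 2
08:40 end S2 → 1
09:10 end S1 → 0
11:20 start S3 → 1
11:20 start S4 → 2
12:40 end S4 → 1
13:20 end S3 → 0
15:30 start S6 → 1
15:50 start S5 → 2
16:30 end S6 → 1
17:40 end S5 → 0
19:00 start S7 → 1
19:50 end S7 → 0
Peak is 2, at 07:40 (S1, S2).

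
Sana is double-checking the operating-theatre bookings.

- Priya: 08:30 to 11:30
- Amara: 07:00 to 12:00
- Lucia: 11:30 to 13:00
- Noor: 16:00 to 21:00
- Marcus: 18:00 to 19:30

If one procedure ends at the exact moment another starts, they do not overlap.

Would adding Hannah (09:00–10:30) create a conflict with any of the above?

Yes — it overlaps Amara, Priya

Amara: starts 07:00 before Hannah ends 10:30, and ends 12:00 after Hannah starts 09:00 → overlap.
Priya: starts 08:30 before Hannah ends 10:30, and ends 11:30 after Hannah starts 09:00 → overlap.
Lucia: starts 11:30 at or after Hannah ends 10:30 → clear.
Noor: starts 16:00 at or after Hannah ends 10:30 → clear.
Marcus: starts 18:00 at or after Hannah ends 10:30 → clear.
Hannah overlaps Amara, Priya.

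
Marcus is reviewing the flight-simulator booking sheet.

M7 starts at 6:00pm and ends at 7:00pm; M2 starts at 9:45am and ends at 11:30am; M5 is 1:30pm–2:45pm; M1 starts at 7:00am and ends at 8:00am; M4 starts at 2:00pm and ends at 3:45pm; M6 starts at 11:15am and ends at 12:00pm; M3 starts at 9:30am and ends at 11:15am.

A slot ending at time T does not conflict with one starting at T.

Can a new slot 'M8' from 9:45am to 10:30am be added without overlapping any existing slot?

M1: ends 8:00am at or before M8 starts 9:45am → clear.
M3: starts 9:30am before M8 ends 10:30am, and ends 11:15am after M8 starts 9:45am → overlap.
M2: starts 9:45am before M8 ends 10:30am, and ends 11:30am after M8 starts 9:45am → overlap.
M6: starts 11:15am at or after M8 ends 10:30am → clear.
M5: starts 1:30pm at or after M8 ends 10:30am → clear.
M4: starts 2:00pm at or after M8 ends 10:30am → clear.
M7: starts 6:00pm at or after M8 ends 10:30am → clear.
M8 overlaps M2, M3.

No — it overlaps M2, M3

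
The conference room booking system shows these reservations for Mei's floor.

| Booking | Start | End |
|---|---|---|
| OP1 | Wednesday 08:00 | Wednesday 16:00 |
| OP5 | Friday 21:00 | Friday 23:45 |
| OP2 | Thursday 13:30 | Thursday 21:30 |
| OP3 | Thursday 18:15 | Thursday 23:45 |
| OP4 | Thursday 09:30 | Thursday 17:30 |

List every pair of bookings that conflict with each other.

Two intervals overlap when each starts before the other ends.
Sorted by start: OP1, OP4, OP2, OP3, OP5.
OP4 starts after OP1 ends — done with OP1.
OP2 starts before OP4 ends → OP4 and OP2 overlap.
OP3 starts after OP4 ends — done with OP4.
OP3 starts before OP2 ends → OP2 and OP3 overlap.
OP5 starts after OP2 ends.
OP5 starts after OP3 ends.

OP2 & OP3, OP2 & OP4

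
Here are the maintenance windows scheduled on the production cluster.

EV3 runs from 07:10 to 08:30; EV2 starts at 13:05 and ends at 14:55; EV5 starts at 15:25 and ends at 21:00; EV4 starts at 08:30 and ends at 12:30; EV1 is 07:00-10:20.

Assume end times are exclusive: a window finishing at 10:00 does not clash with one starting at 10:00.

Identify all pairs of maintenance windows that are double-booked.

Two intervals overlap when each starts before the other ends.
Sorted by start: EV1, EV3, EV4, EV2, EV5.
EV3 starts before EV1 ends → EV1 and EV3 overlap.
EV4 starts before EV1 ends → EV1 and EV4 overlap.
EV2 starts after EV1 ends; EV1 is clear from here.
EV4 starts exactly when EV3 ends (back-to-back, no overlap); EV3 is clear from here.
EV2 starts after EV4 ends; EV4 is clear from here.
EV5 starts after EV2 ends.

EV1 & EV3, EV1 & EV4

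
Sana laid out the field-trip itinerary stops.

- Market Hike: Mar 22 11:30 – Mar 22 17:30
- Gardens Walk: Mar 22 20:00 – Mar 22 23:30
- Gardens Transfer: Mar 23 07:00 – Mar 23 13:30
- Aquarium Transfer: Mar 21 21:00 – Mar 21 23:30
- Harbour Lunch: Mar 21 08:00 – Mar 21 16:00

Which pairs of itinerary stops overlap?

no overlapping pairs

Sorted by start: Harbour Lunch, Aquarium Transfer, Market Hike, Gardens Walk, Gardens Transfer.
Aquarium Transfer starts after Harbour Lunch ends, so Harbour Lunch has no further overlaps.
Market Hike starts after Aquarium Transfer ends, so Aquarium Transfer has no further overlaps.
Gardens Walk starts after Market Hike ends, so Market Hike has no further overlaps.
Gardens Transfer starts after Gardens Walk ends.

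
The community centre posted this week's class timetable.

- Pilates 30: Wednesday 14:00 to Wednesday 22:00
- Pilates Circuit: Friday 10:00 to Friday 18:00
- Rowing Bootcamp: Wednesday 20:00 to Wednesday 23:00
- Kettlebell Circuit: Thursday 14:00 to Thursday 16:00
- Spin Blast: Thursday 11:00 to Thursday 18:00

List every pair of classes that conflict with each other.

Two intervals overlap when each starts before the other ends.
Sorted by start: Pilates 30, Rowing Bootcamp, Spin Blast, Kettlebell Circuit, Pilates Circuit.
Rowing Bootcamp starts before Pilates 30 ends → Pilates 30 and Rowing Bootcamp overlap.
Spin Blast starts after Pilates 30 ends, so Pilates 30 has no further overlaps.
Spin Blast starts after Rowing Bootcamp ends, so Rowing Bootcamp has no further overlaps.
Kettlebell Circuit starts before Spin Blast ends → Spin Blast and Kettlebell Circuit overlap.
Pilates Circuit starts after Spin Blast ends.
Pilates Circuit starts after Kettlebell Circuit ends.

Kettlebell Circuit & Spin Blast, Pilates 30 & Rowing Bootcamp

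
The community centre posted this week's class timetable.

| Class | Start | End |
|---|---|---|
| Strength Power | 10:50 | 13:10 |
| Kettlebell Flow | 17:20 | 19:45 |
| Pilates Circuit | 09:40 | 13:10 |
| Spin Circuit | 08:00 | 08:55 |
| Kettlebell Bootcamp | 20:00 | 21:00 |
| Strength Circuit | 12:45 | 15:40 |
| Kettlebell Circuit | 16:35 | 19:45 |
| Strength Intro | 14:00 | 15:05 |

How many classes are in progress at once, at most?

3

Sweep the timeline, counting +1 at each start and −1 at each end (ends before starts at a tie):
08:00 start Spin Circuit → 1
08:55 end Spin Circuit → 0
09:40 start Pilates Circuit → 1
10:50 start Strength Power → 2
12:45 start Strength Circuit → 3
13:10 end Pilates Circuit → 2
13:10 end Strength Power → 1
14:00 start Strength Intro → 2
15:05 end Strength Intro → 1
15:40 end Strength Circuit → 0
16:35 start Kettlebell Circuit → 1
17:20 start Kettlebell Flow → 2
19:45 end Kettlebell Circuit → 1
19:45 end Kettlebell Flow → 0
20:00 start Kettlebell Bootcamp → 1
21:00 end Kettlebell Bootcamp → 0
Peak is 3, at 12:45 (Pilates Circuit, Strength Circuit, Strength Power).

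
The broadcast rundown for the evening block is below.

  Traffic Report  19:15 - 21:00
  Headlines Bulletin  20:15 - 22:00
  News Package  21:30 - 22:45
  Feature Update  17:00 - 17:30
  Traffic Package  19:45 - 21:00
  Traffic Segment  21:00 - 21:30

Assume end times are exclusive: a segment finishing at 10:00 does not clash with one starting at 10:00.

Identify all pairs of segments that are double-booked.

Sorted by start: Feature Update, Traffic Report, Traffic Package, Headlines Bulletin, Traffic Segment, News Package.
Traffic Report starts after Feature Update ends, so Feature Update has no further overlaps.
Traffic Package starts before Traffic Report ends → Traffic Report and Traffic Package overlap.
Headlines Bulletin starts before Traffic Report ends → Traffic Report and Headlines Bulletin overlap.
Traffic Segment starts exactly when Traffic Report ends (back-to-back, no overlap), so Traffic Report has no further overlaps.
Headlines Bulletin starts before Traffic Package ends → Traffic Package and Headlines Bulletin overlap.
Traffic Segment starts exactly when Traffic Package ends (back-to-back, no overlap), so Traffic Package has no further overlaps.
Traffic Segment starts before Headlines Bulletin ends → Headlines Bulletin and Traffic Segment overlap.
News Package starts before Headlines Bulletin ends → Headlines Bulletin and News Package overlap.
News Package starts exactly when Traffic Segment ends (back-to-back, no overlap).

Headlines Bulletin & News Package, Headlines Bulletin & Traffic Package, Headlines Bulletin & Traffic Report, Headlines Bulletin & Traffic Segment, Traffic Package & Traffic Report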